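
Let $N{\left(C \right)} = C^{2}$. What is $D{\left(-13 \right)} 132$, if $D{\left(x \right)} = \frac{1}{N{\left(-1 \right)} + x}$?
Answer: $-11$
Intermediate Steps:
$D{\left(x \right)} = \frac{1}{1 + x}$ ($D{\left(x \right)} = \frac{1}{\left(-1\right)^{2} + x} = \frac{1}{1 + x}$)
$D{\left(-13 \right)} 132 = \frac{1}{1 - 13} \cdot 132 = \frac{1}{-12} \cdot 132 = \left(- \frac{1}{12}\right) 132 = -11$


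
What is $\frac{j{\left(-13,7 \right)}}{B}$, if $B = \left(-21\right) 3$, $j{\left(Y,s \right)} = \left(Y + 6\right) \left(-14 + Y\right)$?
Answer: $-3$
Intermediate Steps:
$j{\left(Y,s \right)} = \left(-14 + Y\right) \left(6 + Y\right)$ ($j{\left(Y,s \right)} = \left(6 + Y\right) \left(-14 + Y\right) = \left(-14 + Y\right) \left(6 + Y\right)$)
$B = -63$
$\frac{j{\left(-13,7 \right)}}{B} = \frac{-84 + \left(-13\right)^{2} - -104}{-63} = \left(-84 + 169 + 104\right) \left(- \frac{1}{63}\right) = 189 \left(- \frac{1}{63}\right) = -3$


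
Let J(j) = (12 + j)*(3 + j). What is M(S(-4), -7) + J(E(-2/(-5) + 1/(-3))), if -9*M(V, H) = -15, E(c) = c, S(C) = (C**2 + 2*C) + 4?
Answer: 8701/225 ≈ 38.671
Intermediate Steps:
S(C) = 4 + C**2 + 2*C
J(j) = (3 + j)*(12 + j)
M(V, H) = 5/3 (M(V, H) = -1/9*(-15) = 5/3)
M(S(-4), -7) + J(E(-2/(-5) + 1/(-3))) = 5/3 + (36 + (-2/(-5) + 1/(-3))**2 + 15*(-2/(-5) + 1/(-3))) = 5/3 + (36 + (-2*(-1/5) + 1*(-1/3))**2 + 15*(-2*(-1/5) + 1*(-1/3))) = 5/3 + (36 + (2/5 - 1/3)**2 + 15*(2/5 - 1/3)) = 5/3 + (36 + (1/15)**2 + 15*(1/15)) = 5/3 + (36 + 1/225 + 1) = 5/3 + 8326/225 = 8701/225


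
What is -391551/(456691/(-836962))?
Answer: 327713308062/456691 ≈ 7.1758e+5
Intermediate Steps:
-391551/(456691/(-836962)) = -391551/(456691*(-1/836962)) = -391551/(-456691/836962) = -391551*(-836962/456691) = 327713308062/456691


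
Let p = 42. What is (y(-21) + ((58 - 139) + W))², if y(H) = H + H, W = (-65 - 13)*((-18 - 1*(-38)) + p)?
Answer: 24591681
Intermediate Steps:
W = -4836 (W = (-65 - 13)*((-18 - 1*(-38)) + 42) = -78*((-18 + 38) + 42) = -78*(20 + 42) = -78*62 = -4836)
y(H) = 2*H
(y(-21) + ((58 - 139) + W))² = (2*(-21) + ((58 - 139) - 4836))² = (-42 + (-81 - 4836))² = (-42 - 4917)² = (-4959)² = 24591681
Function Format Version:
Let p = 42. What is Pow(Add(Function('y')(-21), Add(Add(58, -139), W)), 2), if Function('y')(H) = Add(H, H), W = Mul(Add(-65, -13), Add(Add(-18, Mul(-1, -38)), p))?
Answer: 24591681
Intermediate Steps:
W = -4836 (W = Mul(Add(-65, -13), Add(Add(-18, Mul(-1, -38)), 42)) = Mul(-78, Add(Add(-18, 38), 42)) = Mul(-78, Add(20, 42)) = Mul(-78, 62) = -4836)
Function('y')(H) = Mul(2, H)
Pow(Add(Function('y')(-21), Add(Add(58, -139), W)), 2) = Pow(Add(Mul(2, -21), Add(Add(58, -139), -4836)), 2) = Pow(Add(-42, Add(-81, -4836)), 2) = Pow(Add(-42, -4917), 2) = Pow(-4959, 2) = 24591681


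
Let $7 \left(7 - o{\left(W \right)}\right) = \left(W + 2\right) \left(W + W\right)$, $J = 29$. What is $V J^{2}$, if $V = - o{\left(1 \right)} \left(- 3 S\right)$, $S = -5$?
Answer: $- \frac{542445}{7} \approx -77492.0$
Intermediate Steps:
$o{\left(W \right)} = 7 - \frac{2 W \left(2 + W\right)}{7}$ ($o{\left(W \right)} = 7 - \frac{\left(W + 2\right) \left(W + W\right)}{7} = 7 - \frac{\left(2 + W\right) 2 W}{7} = 7 - \frac{2 W \left(2 + W\right)}{7}$)
$V = - \frac{645}{7}$ ($V = - (7 - \frac{4}{7} - \frac{2 \cdot 1^{2}}{7}) \left(\left(-3\right) \left(-5\right)\right) = - (7 - \frac{4}{7} - \frac{2}{7}) 15 = \left(-1\right) \frac{43}{7} \cdot 15 = \left(- \frac{43}{7}\right) 15 = - \frac{645}{7} \approx -92.143$)
$V J^{2} = - \frac{645 \cdot 29^{2}}{7} = \left(- \frac{645}{7}\right) 841 = - \frac{542445}{7}$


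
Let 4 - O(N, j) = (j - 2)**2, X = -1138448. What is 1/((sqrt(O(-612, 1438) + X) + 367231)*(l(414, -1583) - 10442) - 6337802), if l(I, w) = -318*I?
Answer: I/(4*(-13046914879*I + 71047*sqrt(800135))) ≈ -1.9161e-11 + 9.3334e-14*I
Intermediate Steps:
O(N, j) = 4 - (-2 + j)**2 (O(N, j) = 4 - (j - 2)**2 = 4 - (-2 + j)**2)
1/((sqrt(O(-612, 1438) + X) + 367231)*(l(414, -1583) - 10442) - 6337802) = 1/((sqrt(1438*(4 - 1*1438) - 1138448) + 367231)*(-318*414 - 10442) - 6337802) = 1/((sqrt(1438*(4 - 1438) - 1138448) + 367231)*(-131652 - 10442) - 6337802) = 1/((sqrt(1438*(-1434) - 1138448) + 367231)*(-142094) - 6337802) = 1/((sqrt(-2062092 - 1138448) + 367231)*(-142094) - 6337802) = 1/((sqrt(-3200540) + 367231)*(-142094) - 6337802) = 1/((2*I*sqrt(800135) + 367231)*(-142094) - 6337802) = 1/((367231 + 2*I*sqrt(800135))*(-142094) - 6337802) = 1/((-52181321714 - 284188*I*sqrt(800135)) - 6337802) = 1/(-52187659516 - 284188*I*sqrt(800135))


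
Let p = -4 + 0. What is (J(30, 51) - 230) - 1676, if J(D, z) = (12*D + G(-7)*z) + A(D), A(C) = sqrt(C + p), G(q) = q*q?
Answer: 953 + sqrt(26) ≈ 958.10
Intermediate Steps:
p = -4
G(q) = q**2
A(C) = sqrt(-4 + C) (A(C) = sqrt(C - 4) = sqrt(-4 + C))
J(D, z) = sqrt(-4 + D) + 12*D + 49*z (J(D, z) = (12*D + (-7)**2*z) + sqrt(-4 + D) = (12*D + 49*z) + sqrt(-4 + D) = sqrt(-4 + D) + 12*D + 49*z)
(J(30, 51) - 230) - 1676 = ((sqrt(-4 + 30) + 12*30 + 49*51) - 230) - 1676 = ((sqrt(26) + 360 + 2499) - 230) - 1676 = ((2859 + sqrt(26)) - 230) - 1676 = (2629 + sqrt(26)) - 1676 = 953 + sqrt(26)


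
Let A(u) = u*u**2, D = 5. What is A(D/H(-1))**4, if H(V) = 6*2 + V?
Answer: 244140625/3138428376721 ≈ 7.7791e-5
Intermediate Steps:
H(V) = 12 + V
A(u) = u**3
A(D/H(-1))**4 = ((5/(12 - 1))**3)**4 = ((5/11)**3)**4 = (125/1331)**4 = 244140625/3138428376721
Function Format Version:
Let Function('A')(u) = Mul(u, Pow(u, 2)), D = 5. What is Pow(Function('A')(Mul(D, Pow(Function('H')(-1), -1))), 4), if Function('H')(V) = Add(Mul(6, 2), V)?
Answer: Rational(244140625, 3138428376721) ≈ 7.7791e-5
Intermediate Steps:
Function('H')(V) = Add(12, V)
Function('A')(u) = Pow(u, 3)
Pow(Function('A')(Mul(D, Pow(Function('H')(-1), -1))), 4) = Pow(Pow(Mul(5, Pow(Add(12, -1), -1)), 3), 4) = Pow(Pow(Mul(5, Pow(11, -1)), 3), 4) = Pow(Pow(Mul(5, Rational(1, 11)), 3), 4) = Pow(Pow(Rational(5, 11), 3), 4) = Pow(Rational(125, 1331), 4) = Rational(244140625, 3138428376721)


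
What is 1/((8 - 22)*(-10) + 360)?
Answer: 1/500 ≈ 0.0020000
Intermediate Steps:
1/((8 - 22)*(-10) + 360) = 1/(-14*(-10) + 360) = 1/(140 + 360) = 1/500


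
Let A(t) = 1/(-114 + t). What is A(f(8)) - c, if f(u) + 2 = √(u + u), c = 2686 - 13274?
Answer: 1185855/112 ≈ 10588.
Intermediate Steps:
c = -10588
f(u) = -2 + √2*√u (f(u) = -2 + √(u + u) = -2 + √(2*u) = -2 + √2*√u)
A(f(8)) - c = 1/(-114 + (-2 + √2*√8)) - 1*(-10588) = 1/(-114 + (-2 + √2*(2*√2))) + 10588 = 1/(-114 + (-2 + 4)) + 10588 = 1/(-114 + 2) + 10588 = 1/(-112) + 10588 = -1/112 + 10588 = 1185855/112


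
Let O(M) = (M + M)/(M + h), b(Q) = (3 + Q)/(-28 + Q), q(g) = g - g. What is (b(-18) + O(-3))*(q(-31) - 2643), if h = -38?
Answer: -2354913/1886 ≈ -1248.6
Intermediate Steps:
q(g) = 0
b(Q) = (3 + Q)/(-28 + Q)
O(M) = 2*M/(-38 + M) (O(M) = (M + M)/(M - 38) = (2*M)/(-38 + M) = 2*M/(-38 + M))
(b(-18) + O(-3))*(q(-31) - 2643) = ((3 - 18)/(-28 - 18) + 2*(-3)/(-38 - 3))*(0 - 2643) = (-15/(-46) + 2*(-3)/(-41))*(-2643) = (-1/46*(-15) + 2*(-3)*(-1/41))*(-2643) = (15/46 + 6/41)*(-2643) = (891/1886)*(-2643) = -2354913/1886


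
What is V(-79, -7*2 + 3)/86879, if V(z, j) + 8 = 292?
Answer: 284/86879 ≈ 0.0032689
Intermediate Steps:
V(z, j) = 284 (V(z, j) = -8 + 292 = 284)
V(-79, -7*2 + 3)/86879 = 284/86879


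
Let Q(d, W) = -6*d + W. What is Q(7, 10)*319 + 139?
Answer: -10069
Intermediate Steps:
Q(d, W) = W - 6*d
Q(7, 10)*319 + 139 = (10 - 6*7)*319 + 139 = (10 - 42)*319 + 139 = -32*319 + 139 = -10208 + 139 = -10069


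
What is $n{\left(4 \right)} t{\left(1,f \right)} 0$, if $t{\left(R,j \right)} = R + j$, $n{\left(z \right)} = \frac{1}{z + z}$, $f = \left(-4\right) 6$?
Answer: $0$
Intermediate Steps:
$f = -24$
$n{\left(z \right)} = \frac{1}{2 z}$
$n{\left(4 \right)} t{\left(1,f \right)} 0 = \frac{1}{2 \cdot 4} \left(1 - 24\right) 0 = \frac{1}{2} \cdot \frac{1}{4} \left(-23\right) 0 = \frac{1}{8} \left(-23\right) 0 = \left(- \frac{23}{8}\right) 0 = 0$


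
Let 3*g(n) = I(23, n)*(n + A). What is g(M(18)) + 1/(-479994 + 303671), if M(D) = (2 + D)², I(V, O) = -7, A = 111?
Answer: -630707374/528969 ≈ -1192.3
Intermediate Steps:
g(n) = -259 - 7*n/3 (g(n) = (-7*(n + 111))/3 = (-7*(111 + n))/3 = (-777 - 7*n)/3 = -259 - 7*n/3)
g(M(18)) + 1/(-479994 + 303671) = (-259 - 7*(2 + 18)²/3) + 1/(-479994 + 303671) = (-259 - 7/3*20²) + 1/(-176323) = (-259 - 7/3*400) - 1/176323 = (-259 - 2800/3) - 1/176323 = -3577/3 - 1/176323 = -630707374/528969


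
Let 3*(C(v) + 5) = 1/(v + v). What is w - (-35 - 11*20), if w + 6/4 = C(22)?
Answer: 32803/132 ≈ 248.51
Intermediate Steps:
C(v) = -5 + 1/(6*v) (C(v) = -5 + 1/(3*(v + v)) = -5 + 1/(3*((2*v))) = -5 + (1/(2*v))/3 = -5 + 1/(6*v))
w = -857/132 (w = -3/2 + (-5 + (⅙)/22) = -3/2 + (-5 + (⅙)*(1/22)) = -3/2 + (-5 + 1/132) = -3/2 - 659/132 = -857/132 ≈ -6.4924)
w - (-35 - 11*20) = -857/132 - (-35 - 11*20) = -857/132 - (-35 - 220) = -857/132 - 1*(-255) = -857/132 + 255 = 32803/132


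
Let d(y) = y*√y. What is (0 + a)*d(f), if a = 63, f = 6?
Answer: 378*√6 ≈ 925.91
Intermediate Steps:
d(y) = y^(3/2)
(0 + a)*d(f) = (0 + 63)*6^(3/2) = 63*(6*√6) = 378*√6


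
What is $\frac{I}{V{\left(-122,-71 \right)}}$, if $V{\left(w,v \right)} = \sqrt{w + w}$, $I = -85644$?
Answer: $702 i \sqrt{61} \approx 5482.8 i$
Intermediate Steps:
$V{\left(w,v \right)} = \sqrt{2} \sqrt{w}$ ($V{\left(w,v \right)} = \sqrt{2 w} = \sqrt{2} \sqrt{w}$)
$\frac{I}{V{\left(-122,-71 \right)}} = - \frac{85644}{\sqrt{2} \sqrt{-122}} = - \frac{85644}{\sqrt{2} i \sqrt{122}} = - \frac{85644}{2 i \sqrt{61}} = - 85644 \left(- \frac{i \sqrt{61}}{122}\right) = 702 i \sqrt{61}$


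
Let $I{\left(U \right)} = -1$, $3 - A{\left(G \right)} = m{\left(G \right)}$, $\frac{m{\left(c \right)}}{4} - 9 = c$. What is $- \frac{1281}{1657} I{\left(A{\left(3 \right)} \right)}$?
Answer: $\frac{1281}{1657} \approx 0.77308$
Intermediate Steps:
$m{\left(c \right)} = 36 + 4 c$
$A{\left(G \right)} = -33 - 4 G$ ($A{\left(G \right)} = 3 - \left(36 + 4 G\right) = -33 - 4 G$)
$- \frac{1281}{1657} I{\left(A{\left(3 \right)} \right)} = - \frac{1281}{1657} \left(-1\right) = \left(-1281\right) \frac{1}{1657} \left(-1\right) = \left(- \frac{1281}{1657}\right) \left(-1\right) = \frac{1281}{1657}$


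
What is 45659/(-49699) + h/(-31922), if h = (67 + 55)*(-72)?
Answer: -510485291/793245739 ≈ -0.64354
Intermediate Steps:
h = -8784 (h = 122*(-72) = -8784)
45659/(-49699) + h/(-31922) = 45659/(-49699) - 8784/(-31922) = 45659*(-1/49699) - 8784*(-1/31922) = -45659/49699 + 4392/15961 = -510485291/793245739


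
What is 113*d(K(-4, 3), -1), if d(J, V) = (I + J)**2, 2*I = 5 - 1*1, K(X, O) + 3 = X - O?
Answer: 7232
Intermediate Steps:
K(X, O) = -3 + X - O (K(X, O) = -3 + (X - O) = -3 + X - O)
I = 2 (I = (5 - 1*1)/2 = (5 - 1)/2 = (1/2)*4 = 2)
d(J, V) = (2 + J)**2
113*d(K(-4, 3), -1) = 113*(2 + (-3 - 4 - 1*3))**2 = 113*(2 + (-3 - 4 - 3))**2 = 113*(2 - 10)**2 = 113*(-8)**2 = 113*64 = 7232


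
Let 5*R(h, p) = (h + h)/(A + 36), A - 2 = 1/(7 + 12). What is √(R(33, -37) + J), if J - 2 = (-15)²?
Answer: √330113365/1205 ≈ 15.078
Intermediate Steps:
A = 39/19 (A = 2 + 1/(7 + 12) = 2 + 1/19 = 39/19 ≈ 2.0526)
J = 227 (J = 2 + (-15)² = 2 + 225 = 227)
R(h, p) = 38*h/3615 (R(h, p) = ((h + h)/(39/19 + 36))/5 = ((2*h)/(723/19))/5 = ((2*h)*(19/723))/5 = (38*h/723)/5 = 38*h/3615)
√(R(33, -37) + J) = √((38/3615)*33 + 227) = √(418/1205 + 227) = √(273953/1205) = √330113365/1205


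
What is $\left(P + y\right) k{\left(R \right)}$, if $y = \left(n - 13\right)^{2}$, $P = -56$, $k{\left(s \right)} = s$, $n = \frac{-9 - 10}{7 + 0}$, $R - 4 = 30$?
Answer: $\frac{318104}{49} \approx 6491.9$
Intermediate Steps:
$R = 34$ ($R = 4 + 30 = 34$)
$n = - \frac{19}{7} \approx -2.7143$
$y = \frac{12100}{49}$ ($y = \left(- \frac{19}{7} - 13\right)^{2} = \left(- \frac{110}{7}\right)^{2} = \frac{12100}{49} \approx 246.94$)
$\left(P + y\right) k{\left(R \right)} = \left(-56 + \frac{12100}{49}\right) 34 = \frac{9356}{49} \cdot 34 = \frac{318104}{49}$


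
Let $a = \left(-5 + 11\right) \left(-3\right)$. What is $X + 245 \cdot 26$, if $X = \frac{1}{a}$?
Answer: $\frac{114659}{18} \approx 6369.9$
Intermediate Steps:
$a = -18$ ($a = 6 \left(-3\right) = -18$)
$X = - \frac{1}{18}$ ($X = \frac{1}{-18} = - \frac{1}{18} \approx -0.055556$)
$X + 245 \cdot 26 = - \frac{1}{18} + 245 \cdot 26 = - \frac{1}{18} + 6370 = \frac{114659}{18}$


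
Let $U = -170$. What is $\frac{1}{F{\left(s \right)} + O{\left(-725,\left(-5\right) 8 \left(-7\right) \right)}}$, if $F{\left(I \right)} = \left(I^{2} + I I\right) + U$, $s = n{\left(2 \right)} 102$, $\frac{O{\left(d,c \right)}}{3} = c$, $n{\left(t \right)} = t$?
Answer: $\frac{1}{83902} \approx 1.1919 \cdot 10^{-5}$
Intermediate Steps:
$O{\left(d,c \right)} = 3 c$
$s = 204$ ($s = 2 \cdot 102 = 204$)
$F{\left(I \right)} = -170 + 2 I^{2}$ ($F{\left(I \right)} = \left(I^{2} + I I\right) - 170 = \left(I^{2} + I^{2}\right) - 170 = 2 I^{2} - 170 = -170 + 2 I^{2}$)
$\frac{1}{F{\left(s \right)} + O{\left(-725,\left(-5\right) 8 \left(-7\right) \right)}} = \frac{1}{\left(-170 + 2 \cdot 204^{2}\right) + 3 \left(-5\right) 8 \left(-7\right)} = \frac{1}{\left(-170 + 2 \cdot 41616\right) + 3 \left(\left(-40\right) \left(-7\right)\right)} = \frac{1}{\left(-170 + 83232\right) + 3 \cdot 280} = \frac{1}{83062 + 840} = \frac{1}{83902}$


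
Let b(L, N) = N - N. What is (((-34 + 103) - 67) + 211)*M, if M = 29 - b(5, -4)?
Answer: 6177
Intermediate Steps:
b(L, N) = 0
M = 29 (M = 29 - 1*0 = 29 + 0 = 29)
(((-34 + 103) - 67) + 211)*M = (((-34 + 103) - 67) + 211)*29 = ((69 - 67) + 211)*29 = (2 + 211)*29 = 213*29 = 6177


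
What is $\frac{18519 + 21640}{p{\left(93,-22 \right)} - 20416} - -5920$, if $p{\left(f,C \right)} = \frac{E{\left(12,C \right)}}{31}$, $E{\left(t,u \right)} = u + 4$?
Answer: $\frac{3745605951}{632914} \approx 5918.0$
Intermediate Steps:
$E{\left(t,u \right)} = 4 + u$
$p{\left(f,C \right)} = \frac{4}{31} + \frac{C}{31}$ ($p{\left(f,C \right)} = \frac{4 + C}{31} = \left(4 + C\right) \frac{1}{31} = \frac{4}{31} + \frac{C}{31}$)
$\frac{18519 + 21640}{p{\left(93,-22 \right)} - 20416} - -5920 = \frac{18519 + 21640}{\left(\frac{4}{31} + \frac{1}{31} \left(-22\right)\right) - 20416} - -5920 = \frac{40159}{\left(\frac{4}{31} - \frac{22}{31}\right) - 20416} + 5920 = \frac{40159}{- \frac{18}{31} - 20416} + 5920 = \frac{40159}{- \frac{632914}{31}} + 5920 = 40159 \left(- \frac{31}{632914}\right) + 5920 = - \frac{1244929}{632914} + 5920 = \frac{3745605951}{632914}$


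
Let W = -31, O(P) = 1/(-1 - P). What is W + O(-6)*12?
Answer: -143/5 ≈ -28.600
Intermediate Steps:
O(P) = 1/(-1 - P)
W + O(-6)*12 = -31 - 1/(1 - 6)*12 = -31 - 1/(-5)*12 = -31 - 1*(-1/5)*12 = -31 + (1/5)*12 = -31 + 12/5 = -143/5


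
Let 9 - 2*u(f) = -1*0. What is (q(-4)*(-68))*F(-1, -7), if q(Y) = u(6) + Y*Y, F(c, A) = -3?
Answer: 4182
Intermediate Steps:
u(f) = 9/2 (u(f) = 9/2 - (-1)*0/2 = 9/2 - ½*0 = 9/2 + 0 = 9/2)
q(Y) = 9/2 + Y² (q(Y) = 9/2 + Y*Y = 9/2 + Y²)
(q(-4)*(-68))*F(-1, -7) = ((9/2 + (-4)²)*(-68))*(-3) = ((9/2 + 16)*(-68))*(-3) = ((41/2)*(-68))*(-3) = -1394*(-3) = 4182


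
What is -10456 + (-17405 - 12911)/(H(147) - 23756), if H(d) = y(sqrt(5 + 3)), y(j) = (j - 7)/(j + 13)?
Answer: -189992980152372/18172931405 + 242528*sqrt(2)/18172931405 ≈ -10455.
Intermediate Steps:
y(j) = (-7 + j)/(13 + j)
H(d) = (-7 + 2*sqrt(2))/(13 + 2*sqrt(2)) (H(d) = (-7 + sqrt(5 + 3))/(13 + sqrt(5 + 3)) = (-7 + sqrt(8))/(13 + sqrt(8)) = (-7 + 2*sqrt(2))/(13 + 2*sqrt(2)))
-10456 + (-17405 - 12911)/(H(147) - 23756) = -10456 + (-17405 - 12911)/((-99/161 + 40*sqrt(2)/161) - 23756) = -10456 - 30316/(-3824815/161 + 40*sqrt(2)/161)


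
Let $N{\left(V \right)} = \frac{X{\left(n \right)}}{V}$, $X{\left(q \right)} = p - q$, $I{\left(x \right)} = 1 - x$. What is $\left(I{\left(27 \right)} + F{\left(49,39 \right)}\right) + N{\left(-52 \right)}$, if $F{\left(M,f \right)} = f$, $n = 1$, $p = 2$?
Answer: $\frac{675}{52} \approx 12.981$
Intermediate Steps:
$X{\left(q \right)} = 2 - q$
$N{\left(V \right)} = \frac{1}{V}$ ($N{\left(V \right)} = \frac{2 - 1}{V} = 1 \frac{1}{V} = \frac{1}{V}$)
$\left(I{\left(27 \right)} + F{\left(49,39 \right)}\right) + N{\left(-52 \right)} = \left(\left(1 - 27\right) + 39\right) + \frac{1}{-52} = \left(\left(1 - 27\right) + 39\right) - \frac{1}{52} = \left(-26 + 39\right) - \frac{1}{52} = 13 - \frac{1}{52} = \frac{675}{52}$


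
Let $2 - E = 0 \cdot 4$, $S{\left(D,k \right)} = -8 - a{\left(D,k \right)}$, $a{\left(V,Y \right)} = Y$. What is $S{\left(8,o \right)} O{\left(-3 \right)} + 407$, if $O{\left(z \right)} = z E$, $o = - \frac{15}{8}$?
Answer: $\frac{1775}{4} \approx 443.75$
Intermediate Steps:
$o = - \frac{15}{8}$ ($o = \left(-15\right) \frac{1}{8} = - \frac{15}{8} \approx -1.875$)
$S{\left(D,k \right)} = -8 - k$
$E = 2$ ($E = 2 - 0 \cdot 4 = 2 - 0 = 2 + 0 = 2$)
$O{\left(z \right)} = 2 z$ ($O{\left(z \right)} = z 2 = 2 z$)
$S{\left(8,o \right)} O{\left(-3 \right)} + 407 = \left(-8 - - \frac{15}{8}\right) 2 \left(-3\right) + 407 = \left(-8 + \frac{15}{8}\right) \left(-6\right) + 407 = \left(- \frac{49}{8}\right) \left(-6\right) + 407 = \frac{147}{4} + 407 = \frac{1775}{4}$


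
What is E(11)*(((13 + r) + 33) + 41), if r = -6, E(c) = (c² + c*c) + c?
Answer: 20493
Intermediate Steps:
E(c) = c + 2*c² (E(c) = (c² + c²) + c = 2*c² + c = c + 2*c²)
E(11)*(((13 + r) + 33) + 41) = (11*(1 + 2*11))*(((13 - 6) + 33) + 41) = (11*(1 + 22))*((7 + 33) + 41) = (11*23)*(40 + 41) = 253*81 = 20493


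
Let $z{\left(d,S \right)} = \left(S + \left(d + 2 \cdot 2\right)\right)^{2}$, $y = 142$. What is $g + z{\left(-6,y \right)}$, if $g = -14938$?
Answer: $4662$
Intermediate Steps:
$z{\left(d,S \right)} = \left(4 + S + d\right)^{2}$ ($z{\left(d,S \right)} = \left(S + \left(d + 4\right)\right)^{2} = \left(S + \left(4 + d\right)\right)^{2} = \left(4 + S + d\right)^{2}$)
$g + z{\left(-6,y \right)} = -14938 + \left(4 + 142 - 6\right)^{2} = -14938 + 140^{2} = -14938 + 19600 = 4662$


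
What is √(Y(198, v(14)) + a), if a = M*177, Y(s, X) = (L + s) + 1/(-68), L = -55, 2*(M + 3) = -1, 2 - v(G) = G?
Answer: I*√550851/34 ≈ 21.829*I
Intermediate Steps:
v(G) = 2 - G
M = -7/2 (M = -3 + (½)*(-1) = -3 - ½ = -7/2 ≈ -3.5000)
Y(s, X) = -3741/68 + s (Y(s, X) = (-55 + s) + 1/(-68) = (-55 + s) - 1/68 = -3741/68 + s)
a = -1239/2 (a = -7/2*177 = -1239/2 ≈ -619.50)
√(Y(198, v(14)) + a) = √((-3741/68 + 198) - 1239/2) = √(9723/68 - 1239/2) = √(-32403/68) = I*√550851/34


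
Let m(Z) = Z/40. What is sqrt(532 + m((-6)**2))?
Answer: 73*sqrt(10)/10 ≈ 23.085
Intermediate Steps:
m(Z) = Z/40 (m(Z) = Z*(1/40) = Z/40)
sqrt(532 + m((-6)**2)) = sqrt(532 + (1/40)*(-6)**2) = sqrt(532 + (1/40)*36) = sqrt(532 + 9/10) = sqrt(5329/10) = 73*sqrt(10)/10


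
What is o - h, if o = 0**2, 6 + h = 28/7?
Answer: 2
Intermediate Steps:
h = -2 (h = -6 + 28/7 = -6 + 28*(1/7) = -6 + 4 = -2)
o = 0
o - h = 0 - 1*(-2) = 0 + 2 = 2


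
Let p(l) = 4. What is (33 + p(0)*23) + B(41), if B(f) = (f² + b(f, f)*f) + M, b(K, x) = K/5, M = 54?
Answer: 10981/5 ≈ 2196.2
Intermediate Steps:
b(K, x) = K/5 (b(K, x) = K*(⅕) = K/5)
B(f) = 54 + 6*f²/5 (B(f) = (f² + (f/5)*f) + 54 = (f² + f²/5) + 54 = 6*f²/5 + 54 = 54 + 6*f²/5)
(33 + p(0)*23) + B(41) = (33 + 4*23) + (54 + (6/5)*41²) = (33 + 92) + (54 + (6/5)*1681) = 125 + (54 + 10086/5) = 125 + 10356/5 = 10981/5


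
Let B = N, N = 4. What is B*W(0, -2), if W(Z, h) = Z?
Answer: 0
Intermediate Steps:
B = 4
B*W(0, -2) = 4*0 = 0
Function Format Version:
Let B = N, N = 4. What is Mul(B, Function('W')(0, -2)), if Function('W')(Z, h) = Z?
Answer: 0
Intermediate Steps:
B = 4
Mul(B, Function('W')(0, -2)) = Mul(4, 0) = 0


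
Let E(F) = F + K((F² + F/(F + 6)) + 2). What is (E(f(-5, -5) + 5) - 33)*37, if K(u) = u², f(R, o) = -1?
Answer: 286343/25 ≈ 11454.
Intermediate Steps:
E(F) = F + (2 + F² + F/(6 + F))² (E(F) = F + ((F² + F/(F + 6)) + 2)² = F + ((F² + F/(6 + F)) + 2)² = F + (2 + F² + F/(6 + F))²)
(E(f(-5, -5) + 5) - 33)*37 = (((-1 + 5) + (12 + (-1 + 5)³ + 3*(-1 + 5) + 6*(-1 + 5)²)²/(6 + (-1 + 5))²) - 33)*37 = ((4 + (12 + 4³ + 3*4 + 6*4²)²/(6 + 4)²) - 33)*37 = ((4 + (12 + 64 + 12 + 6*16)²/10²) - 33)*37 = ((4 + (12 + 64 + 12 + 96)²/100) - 33)*37 = ((4 + (1/100)*184²) - 33)*37 = ((4 + (1/100)*33856) - 33)*37 = ((4 + 8464/25) - 33)*37 = (8564/25 - 33)*37 = (7739/25)*37 = 286343/25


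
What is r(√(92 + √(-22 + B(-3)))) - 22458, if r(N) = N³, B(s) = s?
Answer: -22458 + (92 + 5*I)^(3/2) ≈ -21577.0 + 71.946*I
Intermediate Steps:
r(√(92 + √(-22 + B(-3)))) - 22458 = (√(92 + √(-22 - 3)))³ - 22458 = (√(92 + √(-25)))³ - 22458 = (√(92 + 5*I))³ - 22458 = (92 + 5*I)^(3/2) - 22458 = -22458 + (92 + 5*I)^(3/2)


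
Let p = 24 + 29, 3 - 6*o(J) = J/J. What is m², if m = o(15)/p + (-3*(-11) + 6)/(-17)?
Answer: 38241856/7306209 ≈ 5.2342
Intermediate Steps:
o(J) = ⅓ (o(J) = ½ - J/(6*J) = ½ - ⅙*1 = ½ - ⅙ = ⅓)
p = 53
m = -6184/2703 (m = (⅓)/53 + (-3*(-11) + 6)/(-17) = (⅓)*(1/53) + (33 + 6)*(-1/17) = 1/159 + 39*(-1/17) = 1/159 - 39/17 = -6184/2703 ≈ -2.2878)
m² = (-6184/2703)² = 38241856/7306209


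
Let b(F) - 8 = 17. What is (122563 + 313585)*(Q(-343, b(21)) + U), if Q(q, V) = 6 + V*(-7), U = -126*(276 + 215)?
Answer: -27056441180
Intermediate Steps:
U = -61866 (U = -126*491 = -61866)
b(F) = 25 (b(F) = 8 + 17 = 25)
Q(q, V) = 6 - 7*V
(122563 + 313585)*(Q(-343, b(21)) + U) = (122563 + 313585)*((6 - 7*25) - 61866) = 436148*((6 - 175) - 61866) = 436148*(-169 - 61866) = 436148*(-62035) = -27056441180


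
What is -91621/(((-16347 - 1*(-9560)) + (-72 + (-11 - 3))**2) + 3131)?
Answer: -91621/3740 ≈ -24.498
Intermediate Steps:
-91621/(((-16347 - 1*(-9560)) + (-72 + (-11 - 3))**2) + 3131) = -91621/(((-16347 + 9560) + (-72 - 14)**2) + 3131) = -91621/((-6787 + (-86)**2) + 3131) = -91621/((-6787 + 7396) + 3131) = -91621/(609 + 3131) = -91621/3740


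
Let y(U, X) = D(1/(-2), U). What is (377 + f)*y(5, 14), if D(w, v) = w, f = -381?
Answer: 2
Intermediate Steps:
y(U, X) = -½ (y(U, X) = 1/(-2) = -½)
(377 + f)*y(5, 14) = (377 - 381)*(-½) = -4*(-½) = 2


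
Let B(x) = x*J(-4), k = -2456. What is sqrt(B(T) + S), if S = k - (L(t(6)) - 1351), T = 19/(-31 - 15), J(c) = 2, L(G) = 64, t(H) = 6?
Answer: I*sqrt(618838)/23 ≈ 34.203*I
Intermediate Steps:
T = -19/46 (T = 19/(-46) = 19*(-1/46) = -19/46 ≈ -0.41304)
B(x) = 2*x (B(x) = x*2 = 2*x)
S = -1169 (S = -2456 - (64 - 1351) = -2456 - 1*(-1287) = -2456 + 1287 = -1169)
sqrt(B(T) + S) = sqrt(2*(-19/46) - 1169) = sqrt(-19/23 - 1169) = sqrt(-26906/23) = I*sqrt(618838)/23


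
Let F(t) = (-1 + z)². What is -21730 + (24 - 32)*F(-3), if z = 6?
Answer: -21930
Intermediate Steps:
F(t) = 25 (F(t) = (-1 + 6)² = 5² = 25)
-21730 + (24 - 32)*F(-3) = -21730 + (24 - 32)*25 = -21730 - 8*25 = -21730 - 200 = -21930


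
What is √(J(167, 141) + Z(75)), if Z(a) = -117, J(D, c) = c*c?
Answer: 18*√61 ≈ 140.58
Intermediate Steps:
J(D, c) = c²
√(J(167, 141) + Z(75)) = √(141² - 117) = √(19881 - 117) = √19764 = 18*√61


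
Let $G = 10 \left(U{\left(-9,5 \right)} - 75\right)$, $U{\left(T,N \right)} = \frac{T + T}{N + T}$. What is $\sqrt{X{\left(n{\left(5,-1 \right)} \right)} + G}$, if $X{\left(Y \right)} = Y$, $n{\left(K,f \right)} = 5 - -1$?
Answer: $i \sqrt{699} \approx 26.439 i$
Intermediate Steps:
$n{\left(K,f \right)} = 6$ ($n{\left(K,f \right)} = 5 + 1 = 6$)
$U{\left(T,N \right)} = \frac{2 T}{N + T}$
$G = -705$ ($G = 10 \left(2 \left(-9\right) \frac{1}{5 - 9} - 75\right) = 10 \left(2 \left(-9\right) \frac{1}{-4} - 75\right) = 10 \left(2 \left(-9\right) \left(- \frac{1}{4}\right) - 75\right) = 10 \left(\frac{9}{2} - 75\right) = 10 \left(- \frac{141}{2}\right) = -705$)
$\sqrt{X{\left(n{\left(5,-1 \right)} \right)} + G} = \sqrt{6 - 705} = \sqrt{-699} = i \sqrt{699}$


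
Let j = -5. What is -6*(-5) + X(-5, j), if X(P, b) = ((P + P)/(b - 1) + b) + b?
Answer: 65/3 ≈ 21.667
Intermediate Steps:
X(P, b) = 2*b + 2*P/(-1 + b) (X(P, b) = ((2*P)/(-1 + b) + b) + b = (2*P/(-1 + b) + b) + b = (b + 2*P/(-1 + b)) + b = 2*b + 2*P/(-1 + b))
-6*(-5) + X(-5, j) = -6*(-5) + 2*(-5 + (-5)² - 1*(-5))/(-1 - 5) = 30 + 2*(-5 + 25 + 5)/(-6) = 30 + 2*(-⅙)*25 = 30 - 25/3 = 65/3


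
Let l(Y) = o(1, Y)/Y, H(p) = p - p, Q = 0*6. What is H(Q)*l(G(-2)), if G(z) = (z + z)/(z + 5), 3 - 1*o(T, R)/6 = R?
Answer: 0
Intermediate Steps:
o(T, R) = 18 - 6*R
Q = 0
H(p) = 0
G(z) = 2*z/(5 + z) (G(z) = (2*z)/(5 + z) = 2*z/(5 + z))
l(Y) = (18 - 6*Y)/Y
H(Q)*l(G(-2)) = 0*(-6 + 18/((2*(-2)/(5 - 2)))) = 0*(-6 + 18/((2*(-2)/3))) = 0*(-6 + 18/((2*(-2)*(⅓)))) = 0*(-6 + 18/(-4/3)) = 0*(-6 + 18*(-¾)) = 0*(-6 - 27/2) = 0*(-39/2) = 0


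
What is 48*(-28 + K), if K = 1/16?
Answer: -1341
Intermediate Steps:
K = 1/16 ≈ 0.062500
48*(-28 + K) = 48*(-28 + 1/16) = 48*(-447/16) = -1341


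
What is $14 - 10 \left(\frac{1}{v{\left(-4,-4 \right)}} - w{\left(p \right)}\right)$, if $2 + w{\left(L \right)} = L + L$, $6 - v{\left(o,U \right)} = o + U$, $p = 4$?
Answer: $\frac{513}{7} \approx 73.286$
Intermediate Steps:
$v{\left(o,U \right)} = 6 - U - o$ ($v{\left(o,U \right)} = 6 - \left(o + U\right) = 6 - \left(U + o\right) = 6 - U - o$)
$w{\left(L \right)} = -2 + 2 L$ ($w{\left(L \right)} = -2 + \left(L + L\right) = -2 + 2 L$)
$14 - 10 \left(\frac{1}{v{\left(-4,-4 \right)}} - w{\left(p \right)}\right) = 14 - 10 \left(\frac{1}{6 - -4 - -4} - \left(-2 + 2 \cdot 4\right)\right) = 14 - 10 \left(\frac{1}{6 + 4 + 4} - \left(-2 + 8\right)\right) = 14 - 10 \left(\frac{1}{14} - 6\right) = 14 - - \frac{415}{7} = 14 + \frac{415}{7} = \frac{513}{7}$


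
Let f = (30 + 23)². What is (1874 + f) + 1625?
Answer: 6308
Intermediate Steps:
f = 2809 (f = 53² = 2809)
(1874 + f) + 1625 = (1874 + 2809) + 1625 = 4683 + 1625 = 6308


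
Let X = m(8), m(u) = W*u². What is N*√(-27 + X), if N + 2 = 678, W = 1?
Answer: 676*√37 ≈ 4111.9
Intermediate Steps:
m(u) = u² (m(u) = 1*u² = u²)
N = 676 (N = -2 + 678 = 676)
X = 64 (X = 8² = 64)
N*√(-27 + X) = 676*√(-27 + 64) = 676*√37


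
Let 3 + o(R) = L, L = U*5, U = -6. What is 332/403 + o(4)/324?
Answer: 31423/43524 ≈ 0.72197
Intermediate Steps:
L = -30 (L = -6*5 = -30)
o(R) = -33 (o(R) = -3 - 30 = -33)
332/403 + o(4)/324 = 332/403 - 33/324 = 332*(1/403) - 33*1/324 = 332/403 - 11/108 = 31423/43524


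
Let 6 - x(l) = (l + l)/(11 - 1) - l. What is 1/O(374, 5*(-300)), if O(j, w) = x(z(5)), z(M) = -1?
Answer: 5/26 ≈ 0.19231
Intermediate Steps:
x(l) = 6 + 4*l/5 (x(l) = 6 - ((l + l)/(11 - 1) - l) = 6 - ((2*l)/10 - l) = 6 - ((2*l)*(1/10) - l) = 6 - (l/5 - l) = 6 - (-4)*l/5 = 6 + 4*l/5)
O(j, w) = 26/5 (O(j, w) = 6 + (4/5)*(-1) = 6 - 4/5 = 26/5)
1/O(374, 5*(-300)) = 1/(26/5) = 5/26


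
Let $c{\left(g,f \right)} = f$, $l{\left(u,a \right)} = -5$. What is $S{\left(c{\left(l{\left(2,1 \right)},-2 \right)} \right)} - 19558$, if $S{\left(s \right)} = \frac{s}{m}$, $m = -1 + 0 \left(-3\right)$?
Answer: $-19556$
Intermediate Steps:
$m = -1$ ($m = -1 + 0 = -1$)
$S{\left(s \right)} = - s$ ($S{\left(s \right)} = \frac{s}{-1} = s \left(-1\right) = - s$)
$S{\left(c{\left(l{\left(2,1 \right)},-2 \right)} \right)} - 19558 = \left(-1\right) \left(-2\right) - 19558 = 2 - 19558 = -19556$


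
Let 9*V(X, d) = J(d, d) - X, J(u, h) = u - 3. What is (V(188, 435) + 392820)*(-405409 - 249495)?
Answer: -2315494300096/9 ≈ -2.5728e+11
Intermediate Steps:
J(u, h) = -3 + u
V(X, d) = -⅓ - X/9 + d/9 (V(X, d) = ((-3 + d) - X)/9 = (-3 + d - X)/9 = -⅓ - X/9 + d/9)
(V(188, 435) + 392820)*(-405409 - 249495) = ((-⅓ - ⅑*188 + (⅑)*435) + 392820)*(-405409 - 249495) = ((-⅓ - 188/9 + 145/3) + 392820)*(-654904) = (244/9 + 392820)*(-654904) = (3535624/9)*(-654904) = -2315494300096/9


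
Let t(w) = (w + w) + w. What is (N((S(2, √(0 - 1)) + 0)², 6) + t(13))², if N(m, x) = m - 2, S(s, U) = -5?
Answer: 3844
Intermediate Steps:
N(m, x) = -2 + m
t(w) = 3*w (t(w) = 2*w + w = 3*w)
(N((S(2, √(0 - 1)) + 0)², 6) + t(13))² = ((-2 + (-5 + 0)²) + 3*13)² = ((-2 + (-5)²) + 39)² = ((-2 + 25) + 39)² = (23 + 39)² = 62² = 3844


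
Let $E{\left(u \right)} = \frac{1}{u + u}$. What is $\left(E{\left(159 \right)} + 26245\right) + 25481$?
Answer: $\frac{16448869}{318} \approx 51726.0$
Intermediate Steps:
$E{\left(u \right)} = \frac{1}{2 u}$
$\left(E{\left(159 \right)} + 26245\right) + 25481 = \left(\frac{1}{2 \cdot 159} + 26245\right) + 25481 = \left(\frac{1}{2} \cdot \frac{1}{159} + 26245\right) + 25481 = \left(\frac{1}{318} + 26245\right) + 25481 = \frac{8345911}{318} + 25481 = \frac{16448869}{318}$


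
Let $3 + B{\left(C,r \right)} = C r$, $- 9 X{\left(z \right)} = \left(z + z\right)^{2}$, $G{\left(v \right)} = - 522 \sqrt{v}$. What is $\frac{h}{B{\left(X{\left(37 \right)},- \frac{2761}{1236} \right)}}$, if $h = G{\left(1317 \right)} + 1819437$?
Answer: $\frac{5059854297}{3771466} - \frac{725841 \sqrt{1317}}{1885733} \approx 1327.6$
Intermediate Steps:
$X{\left(z \right)} = - \frac{4 z^{2}}{9}$ ($X{\left(z \right)} = - \frac{\left(z + z\right)^{2}}{9} = - \frac{\left(2 z\right)^{2}}{9} = - \frac{4 z^{2}}{9}$)
$B{\left(C,r \right)} = -3 + C r$
$h = 1819437 - 522 \sqrt{1317}$ ($h = - 522 \sqrt{1317} + 1819437 = 1819437 - 522 \sqrt{1317} \approx 1.8005 \cdot 10^{6}$)
$\frac{h}{B{\left(X{\left(37 \right)},- \frac{2761}{1236} \right)}} = \frac{1819437 - 522 \sqrt{1317}}{-3 + - \frac{4 \cdot 37^{2}}{9} \left(- \frac{2761}{1236}\right)} = \frac{1819437 - 522 \sqrt{1317}}{-3 + \left(- \frac{4}{9}\right) 1369 \left(\left(-2761\right) \frac{1}{1236}\right)} = \frac{1819437 - 522 \sqrt{1317}}{-3 - - \frac{3779809}{2781}} = \frac{1819437 - 522 \sqrt{1317}}{-3 + \frac{3779809}{2781}} = \frac{1819437 - 522 \sqrt{1317}}{\frac{3771466}{2781}} = \left(1819437 - 522 \sqrt{1317}\right) \frac{2781}{3771466} = \frac{5059854297}{3771466} - \frac{725841 \sqrt{1317}}{1885733}$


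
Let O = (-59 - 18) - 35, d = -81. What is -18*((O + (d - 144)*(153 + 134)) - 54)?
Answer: 1165338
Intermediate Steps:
O = -112 (O = -77 - 35 = -112)
-18*((O + (d - 144)*(153 + 134)) - 54) = -18*((-112 + (-81 - 144)*(153 + 134)) - 54) = -18*((-112 - 225*287) - 54) = -18*((-112 - 64575) - 54) = -18*(-64687 - 54) = -18*(-64741) = 1165338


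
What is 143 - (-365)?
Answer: 508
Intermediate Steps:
143 - (-365) = 143 - 73*(-5) = 143 + 365 = 508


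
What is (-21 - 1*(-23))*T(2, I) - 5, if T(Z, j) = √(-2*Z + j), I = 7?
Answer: -5 + 2*√3 ≈ -1.5359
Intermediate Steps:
T(Z, j) = √(j - 2*Z)
(-21 - 1*(-23))*T(2, I) - 5 = (-21 - 1*(-23))*√(7 - 2*2) - 5 = (-21 + 23)*√(7 - 4) - 5 = 2*√3 - 5 = -5 + 2*√3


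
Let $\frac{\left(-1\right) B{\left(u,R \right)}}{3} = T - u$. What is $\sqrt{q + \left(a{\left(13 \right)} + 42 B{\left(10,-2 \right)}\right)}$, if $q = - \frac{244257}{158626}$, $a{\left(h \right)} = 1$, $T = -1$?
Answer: $\frac{\sqrt{206279507770}}{12202} \approx 37.222$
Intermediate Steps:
$B{\left(u,R \right)} = 3 + 3 u$ ($B{\left(u,R \right)} = - 3 \left(-1 - u\right) = 3 + 3 u$)
$q = - \frac{18789}{12202}$ ($q = \left(-244257\right) \frac{1}{158626} = - \frac{18789}{12202} \approx -1.5398$)
$\sqrt{q + \left(a{\left(13 \right)} + 42 B{\left(10,-2 \right)}\right)} = \sqrt{- \frac{18789}{12202} + \left(1 + 42 \left(3 + 3 \cdot 10\right)\right)} = \sqrt{- \frac{18789}{12202} + \left(1 + 42 \left(3 + 30\right)\right)} = \sqrt{- \frac{18789}{12202} + \left(1 + 42 \cdot 33\right)} = \sqrt{- \frac{18789}{12202} + \left(1 + 1386\right)} = \sqrt{- \frac{18789}{12202} + 1387} = \sqrt{\frac{16905385}{12202}} = \frac{\sqrt{206279507770}}{12202}$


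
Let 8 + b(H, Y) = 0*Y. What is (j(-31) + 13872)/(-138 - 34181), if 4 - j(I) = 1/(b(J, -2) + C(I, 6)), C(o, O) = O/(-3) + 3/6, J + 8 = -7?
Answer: -263646/652061 ≈ -0.40433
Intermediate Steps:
J = -15 (J = -8 - 7 = -15)
b(H, Y) = -8 (b(H, Y) = -8 + 0*Y = -8 + 0 = -8)
C(o, O) = 1/2 - O/3 (C(o, O) = O*(-1/3) + 3*(1/6) = -O/3 + 1/2 = 1/2 - O/3)
j(I) = 78/19 (j(I) = 4 - 1/(-8 + (1/2 - 1/3*6)) = 4 - 1/(-8 + (1/2 - 2)) = 4 - 1/(-8 - 3/2) = 4 - 1/(-19/2) = 4 - 1*(-2/19) = 4 + 2/19 = 78/19)
(j(-31) + 13872)/(-138 - 34181) = (78/19 + 13872)/(-138 - 34181) = (263646/19)/(-34319) = (263646/19)*(-1/34319) = -263646/652061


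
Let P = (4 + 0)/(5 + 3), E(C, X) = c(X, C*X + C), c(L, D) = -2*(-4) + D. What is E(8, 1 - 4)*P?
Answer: -4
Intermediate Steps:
c(L, D) = 8 + D
E(C, X) = 8 + C + C*X (E(C, X) = 8 + (C*X + C) = 8 + (C + C*X) = 8 + C + C*X)
P = ½ (P = 4/8 = 4*(⅛) = ½ ≈ 0.50000)
E(8, 1 - 4)*P = (8 + 8*(1 + (1 - 4)))*(½) = (8 + 8*(1 - 3))*(½) = (8 + 8*(-2))*(½) = (8 - 16)*(½) = -8*½ = -4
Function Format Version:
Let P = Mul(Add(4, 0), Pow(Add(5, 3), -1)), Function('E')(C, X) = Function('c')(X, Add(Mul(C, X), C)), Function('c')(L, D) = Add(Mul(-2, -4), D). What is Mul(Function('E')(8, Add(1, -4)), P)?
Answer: -4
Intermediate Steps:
Function('c')(L, D) = Add(8, D)
Function('E')(C, X) = Add(8, C, Mul(C, X)) (Function('E')(C, X) = Add(8, Add(Mul(C, X), C)) = Add(8, Add(C, Mul(C, X))) = Add(8, C, Mul(C, X)))
P = Rational(1, 2) (P = Mul(4, Pow(8, -1)) = Mul(4, Rational(1, 8)) = Rational(1, 2) ≈ 0.50000)
Mul(Function('E')(8, Add(1, -4)), P) = Mul(Add(8, Mul(8, Add(1, Add(1, -4)))), Rational(1, 2)) = Mul(Add(8, Mul(8, Add(1, -3))), Rational(1, 2)) = Mul(Add(8, Mul(8, -2)), Rational(1, 2)) = Mul(Add(8, -16), Rational(1, 2)) = Mul(-8, Rational(1, 2)) = -4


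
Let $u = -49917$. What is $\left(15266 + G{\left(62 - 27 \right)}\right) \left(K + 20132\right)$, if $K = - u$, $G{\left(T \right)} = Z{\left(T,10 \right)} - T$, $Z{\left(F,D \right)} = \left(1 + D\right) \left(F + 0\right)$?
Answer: $1093885184$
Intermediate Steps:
$Z{\left(F,D \right)} = F \left(1 + D\right)$ ($Z{\left(F,D \right)} = \left(1 + D\right) F = F \left(1 + D\right)$)
$G{\left(T \right)} = 10 T$ ($G{\left(T \right)} = T \left(1 + 10\right) - T = T 11 - T = 11 T - T = 10 T$)
$K = 49917$ ($K = \left(-1\right) \left(-49917\right) = 49917$)
$\left(15266 + G{\left(62 - 27 \right)}\right) \left(K + 20132\right) = \left(15266 + 10 \left(62 - 27\right)\right) \left(49917 + 20132\right) = \left(15266 + 10 \left(62 - 27\right)\right) 70049 = \left(15266 + 10 \cdot 35\right) 70049 = \left(15266 + 350\right) 70049 = 15616 \cdot 70049 = 1093885184$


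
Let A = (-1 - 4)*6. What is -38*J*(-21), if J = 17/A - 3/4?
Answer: -10507/10 ≈ -1050.7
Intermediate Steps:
A = -30 (A = -5*6 = -30)
J = -79/60 (J = 17/(-30) - 3/4 = 17*(-1/30) - 3*1/4 = -17/30 - 3/4 = -79/60 ≈ -1.3167)
-38*J*(-21) = -38*(-79/60)*(-21) = (1501/30)*(-21) = -10507/10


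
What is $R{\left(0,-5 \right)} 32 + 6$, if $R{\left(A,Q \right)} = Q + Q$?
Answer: $-314$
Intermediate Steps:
$R{\left(A,Q \right)} = 2 Q$
$R{\left(0,-5 \right)} 32 + 6 = 2 \left(-5\right) 32 + 6 = \left(-10\right) 32 + 6 = -320 + 6 = -314$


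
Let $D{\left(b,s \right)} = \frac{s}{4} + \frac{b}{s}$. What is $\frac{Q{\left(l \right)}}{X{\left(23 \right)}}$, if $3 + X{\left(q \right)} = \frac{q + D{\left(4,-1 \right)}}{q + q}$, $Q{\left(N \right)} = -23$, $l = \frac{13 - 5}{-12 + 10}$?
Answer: $\frac{4232}{477} \approx 8.8721$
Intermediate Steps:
$D{\left(b,s \right)} = \frac{s}{4} + \frac{b}{s}$ ($D{\left(b,s \right)} = s \frac{1}{4} + \frac{b}{s} = \frac{s}{4} + \frac{b}{s}$)
$l = -4$ ($l = \frac{8}{-2} = 8 \left(- \frac{1}{2}\right) = -4$)
$X{\left(q \right)} = -3 + \frac{- \frac{17}{4} + q}{2 q}$ ($X{\left(q \right)} = -3 + \frac{q + \left(\frac{1}{4} \left(-1\right) + \frac{4}{-1}\right)}{q + q} = -3 + \frac{q + \left(- \frac{1}{4} + 4 \left(-1\right)\right)}{2 q} = -3 + \left(q - \frac{17}{4}\right) \frac{1}{2 q} = -3 + \left(- \frac{17}{4} + q\right) \frac{1}{2 q} = -3 + \frac{- \frac{17}{4} + q}{2 q}$)
$\frac{Q{\left(l \right)}}{X{\left(23 \right)}} = - \frac{23}{\frac{1}{8} \cdot \frac{1}{23} \left(-17 - 460\right)} = - \frac{23}{\frac{1}{8} \cdot \frac{1}{23} \left(-477\right)} = - \frac{23}{- \frac{477}{184}} = \left(-23\right) \left(- \frac{184}{477}\right) = \frac{4232}{477}$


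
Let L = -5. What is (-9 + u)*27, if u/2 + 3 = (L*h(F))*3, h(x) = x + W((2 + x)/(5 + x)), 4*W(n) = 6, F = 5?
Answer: -5670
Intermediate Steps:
W(n) = 3/2 (W(n) = (¼)*6 = 3/2)
h(x) = 3/2 + x (h(x) = x + 3/2 = 3/2 + x)
u = -201 (u = -6 + 2*(-5*(3/2 + 5)*3) = -6 + 2*(-5*13/2*3) = -6 + 2*(-65/2*3) = -6 + 2*(-195/2) = -6 - 195 = -201)
(-9 + u)*27 = (-9 - 201)*27 = -210*27 = -5670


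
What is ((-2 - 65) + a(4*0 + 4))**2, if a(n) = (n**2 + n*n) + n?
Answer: 961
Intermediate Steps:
a(n) = n + 2*n**2 (a(n) = (n**2 + n**2) + n = 2*n**2 + n = n + 2*n**2)
((-2 - 65) + a(4*0 + 4))**2 = ((-2 - 65) + (4*0 + 4)*(1 + 2*(4*0 + 4)))**2 = (-67 + (0 + 4)*(1 + 2*(0 + 4)))**2 = (-67 + 4*(1 + 2*4))**2 = (-67 + 4*(1 + 8))**2 = (-67 + 4*9)**2 = (-67 + 36)**2 = (-31)**2 = 961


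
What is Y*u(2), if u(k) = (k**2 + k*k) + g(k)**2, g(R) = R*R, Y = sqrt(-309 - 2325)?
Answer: 24*I*sqrt(2634) ≈ 1231.7*I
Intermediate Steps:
Y = I*sqrt(2634) (Y = sqrt(-2634) = I*sqrt(2634) ≈ 51.323*I)
g(R) = R**2
u(k) = k**4 + 2*k**2 (u(k) = (k**2 + k*k) + (k**2)**2 = (k**2 + k**2) + k**4 = 2*k**2 + k**4 = k**4 + 2*k**2)
Y*u(2) = (I*sqrt(2634))*(2**2*(2 + 2**2)) = (I*sqrt(2634))*(4*(2 + 4)) = (I*sqrt(2634))*(4*6) = (I*sqrt(2634))*24 = 24*I*sqrt(2634)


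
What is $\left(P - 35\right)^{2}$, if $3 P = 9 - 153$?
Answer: $6889$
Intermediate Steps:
$P = -48$ ($P = \frac{9 - 153}{3} = \frac{1}{3} \left(-144\right) = -48$)
$\left(P - 35\right)^{2} = \left(-48 - 35\right)^{2} = \left(-83\right)^{2} = 6889$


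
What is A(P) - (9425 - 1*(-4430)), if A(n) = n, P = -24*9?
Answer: -14071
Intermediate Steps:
P = -216
A(P) - (9425 - 1*(-4430)) = -216 - (9425 - 1*(-4430)) = -216 - (9425 + 4430) = -216 - 1*13855 = -216 - 13855 = -14071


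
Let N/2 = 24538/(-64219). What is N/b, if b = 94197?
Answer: -49076/6049237143 ≈ -8.1128e-6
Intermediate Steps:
N = -49076/64219 (N = 2*(24538/(-64219)) = 2*(24538*(-1/64219)) = 2*(-24538/64219) = -49076/64219 ≈ -0.76420)
N/b = -49076/64219/94197 = -49076/64219*1/94197 = -49076/6049237143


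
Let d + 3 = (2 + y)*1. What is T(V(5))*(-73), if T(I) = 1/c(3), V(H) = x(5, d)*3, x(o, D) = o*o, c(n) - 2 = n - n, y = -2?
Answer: -73/2 ≈ -36.500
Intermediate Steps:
c(n) = 2 (c(n) = 2 + (n - n) = 2 + 0 = 2)
d = -3 (d = -3 + (2 - 2)*1 = -3 + 0*1 = -3 + 0 = -3)
x(o, D) = o**2
V(H) = 75 (V(H) = 5**2*3 = 25*3 = 75)
T(I) = 1/2
T(V(5))*(-73) = (1/2)*(-73) = -73/2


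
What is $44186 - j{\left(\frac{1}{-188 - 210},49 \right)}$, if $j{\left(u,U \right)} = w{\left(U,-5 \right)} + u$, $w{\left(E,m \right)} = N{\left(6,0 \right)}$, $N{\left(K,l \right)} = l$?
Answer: $\frac{17586029}{398} \approx 44186.0$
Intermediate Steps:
$w{\left(E,m \right)} = 0$
$j{\left(u,U \right)} = u$ ($j{\left(u,U \right)} = 0 + u = u$)
$44186 - j{\left(\frac{1}{-188 - 210},49 \right)} = 44186 - \frac{1}{-188 - 210} = 44186 - \frac{1}{-398} = 44186 - - \frac{1}{398} = 44186 + \frac{1}{398} = \frac{17586029}{398}$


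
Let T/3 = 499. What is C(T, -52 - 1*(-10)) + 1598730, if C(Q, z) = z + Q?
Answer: 1600185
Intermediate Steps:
T = 1497 (T = 3*499 = 1497)
C(Q, z) = Q + z
C(T, -52 - 1*(-10)) + 1598730 = (1497 + (-52 - 1*(-10))) + 1598730 = (1497 + (-52 + 10)) + 1598730 = (1497 - 42) + 1598730 = 1455 + 1598730 = 1600185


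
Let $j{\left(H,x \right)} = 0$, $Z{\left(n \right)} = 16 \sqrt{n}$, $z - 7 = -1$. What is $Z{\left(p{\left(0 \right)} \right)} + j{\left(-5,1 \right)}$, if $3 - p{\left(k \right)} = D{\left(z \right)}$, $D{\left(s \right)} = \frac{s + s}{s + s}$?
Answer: $16 \sqrt{2} \approx 22.627$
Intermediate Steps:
$z = 6$ ($z = 7 - 1 = 6$)
$D{\left(s \right)} = 1$ ($D{\left(s \right)} = \frac{2 s}{2 s} = 2 s \frac{1}{2 s} = 1$)
$p{\left(k \right)} = 2$ ($p{\left(k \right)} = 3 - 1 = 2$)
$Z{\left(p{\left(0 \right)} \right)} + j{\left(-5,1 \right)} = 16 \sqrt{2} + 0 = 16 \sqrt{2}$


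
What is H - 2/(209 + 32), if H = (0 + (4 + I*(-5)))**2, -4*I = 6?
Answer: 127481/964 ≈ 132.24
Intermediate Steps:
I = -3/2 (I = -1/4*6 = -3/2 ≈ -1.5000)
H = 529/4 (H = (0 + (4 - 3/2*(-5)))**2 = (0 + (4 + 15/2))**2 = (0 + 23/2)**2 = (23/2)**2 = 529/4 ≈ 132.25)
H - 2/(209 + 32) = 529/4 - 2/(209 + 32) = 529/4 - 2/241 = 127481/964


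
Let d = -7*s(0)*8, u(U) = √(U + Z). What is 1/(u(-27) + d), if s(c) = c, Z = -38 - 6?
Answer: -I*√71/71 ≈ -0.11868*I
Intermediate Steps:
Z = -44
u(U) = √(-44 + U) (u(U) = √(U - 44) = √(-44 + U))
d = 0 (d = -7*0*8 = 0*8 = 0)
1/(u(-27) + d) = 1/(√(-44 - 27) + 0) = 1/(√(-71) + 0) = 1/(I*√71 + 0) = 1/(I*√71) = -I*√71/71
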